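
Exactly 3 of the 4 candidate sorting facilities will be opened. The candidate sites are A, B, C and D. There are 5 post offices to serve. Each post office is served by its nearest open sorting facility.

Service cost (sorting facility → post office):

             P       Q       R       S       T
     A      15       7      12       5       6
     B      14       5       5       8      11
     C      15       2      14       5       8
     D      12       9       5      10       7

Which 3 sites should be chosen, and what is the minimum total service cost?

Choose A, C and D; total service cost 30.

With exactly 3 open, each post office uses its cheapest among the chosen.
{A, C, D}: P→D 12, Q→C 2, R→D 5, S→A 5, T→A 6. Service cost 30.
{B, C, D}: service cost 31
{A, B, C}: service cost 32
Among all 4 size-3 choices, {A, C, D} is lowest.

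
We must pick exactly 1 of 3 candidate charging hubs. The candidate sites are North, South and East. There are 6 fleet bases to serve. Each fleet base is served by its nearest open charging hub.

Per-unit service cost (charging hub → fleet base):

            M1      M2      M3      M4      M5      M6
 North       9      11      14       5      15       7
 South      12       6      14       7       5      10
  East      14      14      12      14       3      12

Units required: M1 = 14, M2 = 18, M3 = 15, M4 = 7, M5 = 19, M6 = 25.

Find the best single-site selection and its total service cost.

With exactly 1 open, each fleet base uses its cheapest among the chosen.
{South}: M1→South 12·14=168, M2→South 6·18=108, M3→South 14·15=210, M4→South 7·7=49, M5→South 5·19=95, M6→South 10·25=250. Service cost 880.
{North}: service cost 1029
{East}: service cost 1083
Among all 3 size-1 choices, {South} is lowest.

Choose South only; total service cost 880.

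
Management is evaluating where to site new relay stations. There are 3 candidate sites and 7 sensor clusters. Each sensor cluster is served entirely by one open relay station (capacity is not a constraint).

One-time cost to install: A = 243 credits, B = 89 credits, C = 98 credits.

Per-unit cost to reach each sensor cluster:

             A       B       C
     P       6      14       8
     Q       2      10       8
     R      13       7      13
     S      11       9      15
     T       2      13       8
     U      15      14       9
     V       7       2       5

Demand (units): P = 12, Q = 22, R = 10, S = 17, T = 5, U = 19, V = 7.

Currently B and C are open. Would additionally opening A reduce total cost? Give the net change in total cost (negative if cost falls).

Current service cost with {B, C}: 720.
Adding A: each sensor cluster re-picks its cheapest; new service cost 534, saving 186.
Extra fixed cost: 243. Net change = 243 − 186 = 57.
(Totals: 907 → 964.)

No — net change +57 (cost rises by 57).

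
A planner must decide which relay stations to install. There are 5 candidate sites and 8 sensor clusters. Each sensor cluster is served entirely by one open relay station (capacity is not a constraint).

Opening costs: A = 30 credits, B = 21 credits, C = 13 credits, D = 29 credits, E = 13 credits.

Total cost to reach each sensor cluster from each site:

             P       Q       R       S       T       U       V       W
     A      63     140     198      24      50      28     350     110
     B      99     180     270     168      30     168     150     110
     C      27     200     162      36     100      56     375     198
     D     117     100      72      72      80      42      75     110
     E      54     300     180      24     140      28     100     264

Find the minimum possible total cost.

Minimum total cost: 542

For any fixed open set, each sensor cluster goes to its cheapest open site; total = fixed + service.
{B, C, D, E}: P→C 27, Q→D 100, R→D 72, S→E 24, T→B 30, U→E 28, V→D 75, W→B 110. Service 466; fixed 76; total 542.
{B, C, D}: service 492 + fixed 63 = 555
{B, D, E}: P→E 54, Q→D 100, R→D 72, S→E 24, T→B 30, U→E 28, V→D 75, W→B 110. Service 493; fixed 63; total 556.
{A, B, C, D, E}: P→C 27, Q→D 100, R→D 72, S→A 24, T→B 30, U→A 28, V→D 75, W→A 110. Service 466; fixed 106; total 572.
No other subset beats 542.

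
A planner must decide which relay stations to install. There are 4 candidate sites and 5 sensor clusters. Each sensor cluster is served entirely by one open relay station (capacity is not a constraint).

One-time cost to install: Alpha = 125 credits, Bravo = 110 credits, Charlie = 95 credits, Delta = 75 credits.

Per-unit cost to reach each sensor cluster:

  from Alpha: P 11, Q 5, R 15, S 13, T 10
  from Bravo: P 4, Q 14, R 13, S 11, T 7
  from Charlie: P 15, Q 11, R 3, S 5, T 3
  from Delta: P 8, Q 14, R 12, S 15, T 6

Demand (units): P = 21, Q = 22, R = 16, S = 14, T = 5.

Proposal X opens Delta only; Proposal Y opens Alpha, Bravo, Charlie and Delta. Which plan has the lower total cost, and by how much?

Proposal X: {Delta}: P→Delta 8·21=168, Q→Delta 14·22=308, R→Delta 12·16=192, S→Delta 15·14=210, T→Delta 6·5=30. Service 908; fixed 75; total 983.
Proposal Y: {Alpha, Bravo, Charlie, Delta}: P→Bravo 4·21=84, Q→Alpha 5·22=110, R→Charlie 3·16=48, S→Charlie 5·14=70, T→Charlie 3·5=15. Service 327; fixed 405; total 732.
Difference: |983 − 732| = 251.

Proposal Y is cheaper by 251.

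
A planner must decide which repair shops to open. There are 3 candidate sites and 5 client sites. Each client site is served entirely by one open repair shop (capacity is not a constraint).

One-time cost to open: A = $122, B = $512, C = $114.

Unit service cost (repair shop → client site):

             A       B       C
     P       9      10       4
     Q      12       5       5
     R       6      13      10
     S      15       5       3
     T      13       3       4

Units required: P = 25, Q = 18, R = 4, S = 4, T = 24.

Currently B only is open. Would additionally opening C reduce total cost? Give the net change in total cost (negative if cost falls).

Current service cost with {B}: 484.
Adding C: each client site re-picks its cheapest; new service cost 314, saving 170.
Extra fixed cost: 114. Net change = 114 − 170 = -56.
(Totals: 996 → 940.)

Yes — net change −56 (cost falls by 56).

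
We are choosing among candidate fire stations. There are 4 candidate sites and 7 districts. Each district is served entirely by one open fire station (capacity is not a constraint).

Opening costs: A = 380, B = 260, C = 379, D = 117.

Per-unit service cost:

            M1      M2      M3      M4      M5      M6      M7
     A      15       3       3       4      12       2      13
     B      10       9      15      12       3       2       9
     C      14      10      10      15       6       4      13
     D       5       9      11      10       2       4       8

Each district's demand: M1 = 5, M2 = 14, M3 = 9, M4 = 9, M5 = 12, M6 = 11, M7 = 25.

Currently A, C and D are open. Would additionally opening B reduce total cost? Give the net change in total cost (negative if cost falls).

Current service cost with {A, C, D}: 376.
Adding B: each district re-picks its cheapest; new service cost 376, saving 0.
Extra fixed cost: 260. Net change = 260 − 0 = 260.
(Totals: 1252 → 1512.)

No — net change +260 (cost rises by 260).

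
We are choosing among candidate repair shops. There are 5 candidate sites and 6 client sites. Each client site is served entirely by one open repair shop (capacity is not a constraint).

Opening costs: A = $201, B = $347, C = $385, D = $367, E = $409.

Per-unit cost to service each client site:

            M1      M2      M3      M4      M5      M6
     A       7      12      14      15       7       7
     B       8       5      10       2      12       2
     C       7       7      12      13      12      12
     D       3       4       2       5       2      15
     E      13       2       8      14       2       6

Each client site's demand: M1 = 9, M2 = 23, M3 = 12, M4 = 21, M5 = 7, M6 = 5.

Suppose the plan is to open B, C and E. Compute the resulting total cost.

Each client site is assigned to its cheapest site among the open ones.
{B, C, E}: M1→C 7·9=63, M2→E 2·23=46, M3→E 8·12=96, M4→B 2·21=42, M5→E 2·7=14, M6→B 2·5=10. Service 271; fixed 1141; total 1412.

Total cost: 1412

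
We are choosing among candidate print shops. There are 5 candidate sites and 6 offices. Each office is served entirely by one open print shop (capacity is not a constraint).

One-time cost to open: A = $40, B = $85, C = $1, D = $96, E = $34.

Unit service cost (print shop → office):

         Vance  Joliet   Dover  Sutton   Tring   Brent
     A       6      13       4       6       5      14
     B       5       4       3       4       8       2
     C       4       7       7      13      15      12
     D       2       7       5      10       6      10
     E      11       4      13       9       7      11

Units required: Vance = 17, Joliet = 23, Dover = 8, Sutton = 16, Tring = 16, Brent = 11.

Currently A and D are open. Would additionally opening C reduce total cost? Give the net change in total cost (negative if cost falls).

No — net change +1 (cost rises by 1).

Current service cost with {A, D}: 513.
Adding C: each office re-picks its cheapest; new service cost 513, saving 0.
Extra fixed cost: 1. Net change = 1 − 0 = 1.
(Totals: 649 → 650.)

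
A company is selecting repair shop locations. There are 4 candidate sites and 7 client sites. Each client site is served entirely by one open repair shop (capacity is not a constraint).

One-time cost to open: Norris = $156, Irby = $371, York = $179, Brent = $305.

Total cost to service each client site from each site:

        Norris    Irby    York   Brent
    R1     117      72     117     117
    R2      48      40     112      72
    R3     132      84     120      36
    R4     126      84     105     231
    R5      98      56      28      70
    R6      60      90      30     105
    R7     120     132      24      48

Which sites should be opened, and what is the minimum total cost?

For any fixed open set, each client site goes to its cheapest open site; total = fixed + service.
{York}: R1→York 117, R2→York 112, R3→York 120, R4→York 105, R5→York 28, R6→York 30, R7→York 24. Service 536; fixed 179; total 715.
{Norris, York}: R1→Norris 117, R2→Norris 48, R3→York 120, R4→York 105, R5→York 28, R6→York 30, R7→York 24. Service 472; fixed 335; total 807.
{Norris}: R1→Norris 117, R2→Norris 48, R3→Norris 132, R4→Norris 126, R5→Norris 98, R6→Norris 60, R7→Norris 120. Service 701; fixed 156; total 857.
{Norris, Irby, York, Brent}: service 314 + fixed 1011 = 1325
No other subset beats 715.

Open York only; minimum total cost 715.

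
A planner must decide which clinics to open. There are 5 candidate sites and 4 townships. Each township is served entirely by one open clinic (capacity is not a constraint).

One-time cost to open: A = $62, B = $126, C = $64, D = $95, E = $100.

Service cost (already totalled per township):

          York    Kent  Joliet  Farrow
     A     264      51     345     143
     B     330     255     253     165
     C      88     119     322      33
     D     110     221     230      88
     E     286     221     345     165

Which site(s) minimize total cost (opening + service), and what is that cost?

For any fixed open set, each township goes to its cheapest open site; total = fixed + service.
{A, C}: York→C 88, Kent→A 51, Joliet→C 322, Farrow→C 33. Service 494; fixed 126; total 620.
{A, C, D}: service 402 + fixed 221 = 623
{C}: service 562 + fixed 64 = 626
{A, B, C, D, E}: service 402 + fixed 447 = 849
No other subset beats 620.

Open A and C; minimum total cost 620.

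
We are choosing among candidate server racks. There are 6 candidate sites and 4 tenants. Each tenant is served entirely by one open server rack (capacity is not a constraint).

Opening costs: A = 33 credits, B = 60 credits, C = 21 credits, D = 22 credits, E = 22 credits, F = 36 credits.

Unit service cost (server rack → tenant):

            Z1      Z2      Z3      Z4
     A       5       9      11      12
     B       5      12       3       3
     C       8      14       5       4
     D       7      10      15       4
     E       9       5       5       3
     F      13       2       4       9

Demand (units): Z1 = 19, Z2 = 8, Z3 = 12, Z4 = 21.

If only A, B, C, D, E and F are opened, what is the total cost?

Each tenant is assigned to its cheapest site among the open ones.
{A, B, C, D, E, F}: Z1→A 5·19=95, Z2→F 2·8=16, Z3→B 3·12=36, Z4→B 3·21=63. Service 210; fixed 194; total 404.

Total cost: 404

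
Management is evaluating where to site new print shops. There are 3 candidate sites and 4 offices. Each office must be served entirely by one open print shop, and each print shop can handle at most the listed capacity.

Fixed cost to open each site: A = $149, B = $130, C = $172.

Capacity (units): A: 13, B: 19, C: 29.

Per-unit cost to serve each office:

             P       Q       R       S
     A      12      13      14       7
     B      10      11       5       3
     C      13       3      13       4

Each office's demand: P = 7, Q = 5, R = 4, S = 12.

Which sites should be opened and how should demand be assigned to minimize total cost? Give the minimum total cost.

Open {C}: P→C 13·7=91, Q→C 3·5=15, R→C 13·4=52, S→C 4·12=48.
Loads: C carries 28/29. Service 206; fixed 172; total 378.
Next best feasible plan costs 455.

Minimum total cost: 378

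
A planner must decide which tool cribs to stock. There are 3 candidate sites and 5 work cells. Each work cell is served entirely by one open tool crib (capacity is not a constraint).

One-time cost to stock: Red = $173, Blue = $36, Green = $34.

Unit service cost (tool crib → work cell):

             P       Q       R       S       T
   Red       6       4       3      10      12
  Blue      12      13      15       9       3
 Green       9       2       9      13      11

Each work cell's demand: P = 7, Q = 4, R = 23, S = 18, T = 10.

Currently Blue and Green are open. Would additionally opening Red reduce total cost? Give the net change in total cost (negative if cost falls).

Current service cost with {Blue, Green}: 470.
Adding Red: each work cell re-picks its cheapest; new service cost 311, saving 159.
Extra fixed cost: 173. Net change = 173 − 159 = 14.
(Totals: 540 → 554.)

No — net change +14 (cost rises by 14).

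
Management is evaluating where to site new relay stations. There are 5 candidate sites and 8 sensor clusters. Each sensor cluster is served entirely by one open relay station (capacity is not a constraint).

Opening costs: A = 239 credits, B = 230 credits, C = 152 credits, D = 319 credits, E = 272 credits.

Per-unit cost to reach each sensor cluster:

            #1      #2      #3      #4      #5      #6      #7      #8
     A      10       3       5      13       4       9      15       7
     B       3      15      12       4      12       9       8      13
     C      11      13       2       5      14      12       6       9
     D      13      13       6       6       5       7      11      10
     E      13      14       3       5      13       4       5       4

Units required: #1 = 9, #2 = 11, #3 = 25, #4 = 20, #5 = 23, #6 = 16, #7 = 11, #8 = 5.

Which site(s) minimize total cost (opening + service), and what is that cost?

For any fixed open set, each sensor cluster goes to its cheapest open site; total = fixed + service.
{A, C}: #1→A 10·9=90, #2→A 3·11=33, #3→C 2·25=50, #4→C 5·20=100, #5→A 4·23=92, #6→A 9·16=144, #7→C 6·11=66, #8→A 7·5=35. Service 610; fixed 391; total 1001.
{A, E}: service 529 + fixed 511 = 1040
{A, B}: #1→B 3·9=27, #2→A 3·11=33, #3→A 5·25=125, #4→B 4·20=80, #5→A 4·23=92, #6→A 9·16=144, #7→B 8·11=88, #8→A 7·5=35. Service 624; fixed 469; total 1093.
{A, B, C, D, E}: service 421 + fixed 1212 = 1633
No other subset beats 1001.

Open A and C; minimum total cost 1001.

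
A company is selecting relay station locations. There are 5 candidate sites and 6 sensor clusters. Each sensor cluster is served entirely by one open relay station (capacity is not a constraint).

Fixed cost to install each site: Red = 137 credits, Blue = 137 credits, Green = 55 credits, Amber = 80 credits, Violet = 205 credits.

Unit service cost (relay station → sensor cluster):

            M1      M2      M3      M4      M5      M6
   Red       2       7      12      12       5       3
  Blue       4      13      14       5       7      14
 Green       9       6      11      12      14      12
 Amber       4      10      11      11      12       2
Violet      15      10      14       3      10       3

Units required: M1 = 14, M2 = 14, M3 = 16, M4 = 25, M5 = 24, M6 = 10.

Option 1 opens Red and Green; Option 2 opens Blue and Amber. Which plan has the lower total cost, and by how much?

Option 2 is cheaper by 28.

Option 1: {Red, Green}: M1→Red 2·14=28, M2→Green 6·14=84, M3→Green 11·16=176, M4→Red 12·25=300, M5→Red 5·24=120, M6→Red 3·10=30. Service 738; fixed 192; total 930.
Option 2: {Blue, Amber}: M1→Blue 4·14=56, M2→Amber 10·14=140, M3→Amber 11·16=176, M4→Blue 5·25=125, M5→Blue 7·24=168, M6→Amber 2·10=20. Service 685; fixed 217; total 902.
Difference: |930 − 902| = 28.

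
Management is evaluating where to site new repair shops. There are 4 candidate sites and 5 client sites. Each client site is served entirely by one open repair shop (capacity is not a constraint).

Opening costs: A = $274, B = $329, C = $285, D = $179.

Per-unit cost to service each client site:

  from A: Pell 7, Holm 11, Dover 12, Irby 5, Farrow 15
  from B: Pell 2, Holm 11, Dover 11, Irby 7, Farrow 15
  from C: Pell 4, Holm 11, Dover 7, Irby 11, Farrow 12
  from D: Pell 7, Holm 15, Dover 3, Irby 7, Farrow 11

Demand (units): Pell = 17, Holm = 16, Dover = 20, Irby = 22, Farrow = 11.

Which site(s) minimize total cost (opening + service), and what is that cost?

For any fixed open set, each client site goes to its cheapest open site; total = fixed + service.
{D}: Pell→D 7·17=119, Holm→D 15·16=240, Dover→D 3·20=60, Irby→D 7·22=154, Farrow→D 11·11=121. Service 694; fixed 179; total 873.
{A, D}: Pell→A 7·17=119, Holm→A 11·16=176, Dover→D 3·20=60, Irby→A 5·22=110, Farrow→D 11·11=121. Service 586; fixed 453; total 1039.
{C}: Pell→C 4·17=68, Holm→C 11·16=176, Dover→C 7·20=140, Irby→C 11·22=242, Farrow→C 12·11=132. Service 758; fixed 285; total 1043.
{A, B, C, D}: Pell→B 2·17=34, Holm→A 11·16=176, Dover→D 3·20=60, Irby→A 5·22=110, Farrow→D 11·11=121. Service 501; fixed 1067; total 1568.
No other subset beats 873.

Open D only; minimum total cost 873.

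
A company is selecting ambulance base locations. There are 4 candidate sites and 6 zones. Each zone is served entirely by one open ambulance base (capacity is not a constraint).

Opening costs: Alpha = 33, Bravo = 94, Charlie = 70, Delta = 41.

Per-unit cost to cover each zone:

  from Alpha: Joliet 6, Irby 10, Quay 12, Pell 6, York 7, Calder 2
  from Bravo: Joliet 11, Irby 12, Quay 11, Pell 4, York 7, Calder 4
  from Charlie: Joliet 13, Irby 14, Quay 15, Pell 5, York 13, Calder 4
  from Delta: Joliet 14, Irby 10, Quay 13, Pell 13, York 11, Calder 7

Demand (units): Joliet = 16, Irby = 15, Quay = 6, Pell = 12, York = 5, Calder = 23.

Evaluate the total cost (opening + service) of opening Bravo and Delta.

Each zone is assigned to its cheapest site among the open ones.
{Bravo, Delta}: Joliet→Bravo 11·16=176, Irby→Delta 10·15=150, Quay→Bravo 11·6=66, Pell→Bravo 4·12=48, York→Bravo 7·5=35, Calder→Bravo 4·23=92. Service 567; fixed 135; total 702.

Total cost: 702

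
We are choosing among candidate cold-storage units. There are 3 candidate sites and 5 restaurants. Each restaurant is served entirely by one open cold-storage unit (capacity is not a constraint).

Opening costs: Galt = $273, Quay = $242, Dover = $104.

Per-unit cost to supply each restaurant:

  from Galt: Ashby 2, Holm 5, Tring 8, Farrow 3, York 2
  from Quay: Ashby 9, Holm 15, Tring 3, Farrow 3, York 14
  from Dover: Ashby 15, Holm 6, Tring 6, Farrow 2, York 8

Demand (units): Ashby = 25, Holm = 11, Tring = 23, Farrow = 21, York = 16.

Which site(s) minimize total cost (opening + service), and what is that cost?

For any fixed open set, each restaurant goes to its cheapest open site; total = fixed + service.
{Galt}: Ashby→Galt 2·25=50, Holm→Galt 5·11=55, Tring→Galt 8·23=184, Farrow→Galt 3·21=63, York→Galt 2·16=32. Service 384; fixed 273; total 657.
{Galt, Dover}: service 317 + fixed 377 = 694
{Galt, Quay}: service 269 + fixed 515 = 784
{Galt, Quay, Dover}: service 248 + fixed 619 = 867
No other subset beats 657.

Open Galt only; minimum total cost 657.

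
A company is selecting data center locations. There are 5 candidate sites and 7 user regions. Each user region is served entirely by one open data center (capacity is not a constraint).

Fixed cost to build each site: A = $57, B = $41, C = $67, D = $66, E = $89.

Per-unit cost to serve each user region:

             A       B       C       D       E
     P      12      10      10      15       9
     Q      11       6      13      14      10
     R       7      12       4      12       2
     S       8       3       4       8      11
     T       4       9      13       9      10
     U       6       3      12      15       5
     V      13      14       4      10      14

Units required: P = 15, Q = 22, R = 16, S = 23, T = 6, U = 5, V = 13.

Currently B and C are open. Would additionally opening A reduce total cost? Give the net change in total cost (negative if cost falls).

No — net change +27 (cost rises by 27).

Current service cost with {B, C}: 536.
Adding A: each user region re-picks its cheapest; new service cost 506, saving 30.
Extra fixed cost: 57. Net change = 57 − 30 = 27.
(Totals: 644 → 671.)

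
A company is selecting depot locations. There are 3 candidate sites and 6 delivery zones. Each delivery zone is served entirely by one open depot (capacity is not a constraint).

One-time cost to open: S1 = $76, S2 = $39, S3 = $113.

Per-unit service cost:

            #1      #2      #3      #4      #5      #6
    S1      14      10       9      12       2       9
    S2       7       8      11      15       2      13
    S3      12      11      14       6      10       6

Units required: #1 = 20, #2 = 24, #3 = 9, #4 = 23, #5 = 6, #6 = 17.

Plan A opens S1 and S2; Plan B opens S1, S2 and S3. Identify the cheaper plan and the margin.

Plan A: {S1, S2}: #1→S2 7·20=140, #2→S2 8·24=192, #3→S1 9·9=81, #4→S1 12·23=276, #5→S1 2·6=12, #6→S1 9·17=153. Service 854; fixed 115; total 969.
Plan B: {S1, S2, S3}: #1→S2 7·20=140, #2→S2 8·24=192, #3→S1 9·9=81, #4→S3 6·23=138, #5→S1 2·6=12, #6→S3 6·17=102. Service 665; fixed 228; total 893.
Difference: |969 − 893| = 76.

Plan B is cheaper by 76.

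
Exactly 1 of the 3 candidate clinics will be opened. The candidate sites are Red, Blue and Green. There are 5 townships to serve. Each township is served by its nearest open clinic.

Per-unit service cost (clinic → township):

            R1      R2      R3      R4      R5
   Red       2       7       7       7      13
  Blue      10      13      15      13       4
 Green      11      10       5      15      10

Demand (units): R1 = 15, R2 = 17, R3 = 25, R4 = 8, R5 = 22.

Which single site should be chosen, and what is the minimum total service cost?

With exactly 1 open, each township uses its cheapest among the chosen.
{Red}: R1→Red 2·15=30, R2→Red 7·17=119, R3→Red 7·25=175, R4→Red 7·8=56, R5→Red 13·22=286. Service cost 666.
{Green}: service cost 800
{Blue}: service cost 938
Among all 3 size-1 choices, {Red} is lowest.

Choose Red only; total service cost 666.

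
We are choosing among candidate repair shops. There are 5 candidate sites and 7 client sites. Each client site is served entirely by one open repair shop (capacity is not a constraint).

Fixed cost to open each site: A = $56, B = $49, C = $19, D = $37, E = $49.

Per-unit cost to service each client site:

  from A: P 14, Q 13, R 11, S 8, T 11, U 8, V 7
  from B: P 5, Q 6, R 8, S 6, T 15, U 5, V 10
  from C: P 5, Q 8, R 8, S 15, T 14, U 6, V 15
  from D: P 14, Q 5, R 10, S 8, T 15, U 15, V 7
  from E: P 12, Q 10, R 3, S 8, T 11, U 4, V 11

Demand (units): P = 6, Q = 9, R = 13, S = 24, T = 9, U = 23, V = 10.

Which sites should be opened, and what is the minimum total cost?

Open B, D and E; minimum total cost 654.

For any fixed open set, each client site goes to its cheapest open site; total = fixed + service.
{B, D, E}: P→B 5·6=30, Q→D 5·9=45, R→E 3·13=39, S→B 6·24=144, T→E 11·9=99, U→E 4·23=92, V→D 7·10=70. Service 519; fixed 135; total 654.
{B, E}: P→B 5·6=30, Q→B 6·9=54, R→E 3·13=39, S→B 6·24=144, T→E 11·9=99, U→E 4·23=92, V→B 10·10=100. Service 558; fixed 98; total 656.
{C, D, E}: service 567 + fixed 105 = 672
{A, B, C, D, E}: P→B 5·6=30, Q→D 5·9=45, R→E 3·13=39, S→B 6·24=144, T→A 11·9=99, U→E 4·23=92, V→A 7·10=70. Service 519; fixed 210; total 729.
No other subset beats 654.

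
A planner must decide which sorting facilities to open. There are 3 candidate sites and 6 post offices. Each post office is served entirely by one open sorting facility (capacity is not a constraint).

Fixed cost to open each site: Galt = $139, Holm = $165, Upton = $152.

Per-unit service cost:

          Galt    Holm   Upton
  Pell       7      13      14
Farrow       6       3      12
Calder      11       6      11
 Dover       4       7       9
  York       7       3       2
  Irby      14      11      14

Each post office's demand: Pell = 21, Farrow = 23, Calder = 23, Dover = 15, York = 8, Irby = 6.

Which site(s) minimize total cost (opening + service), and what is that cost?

For any fixed open set, each post office goes to its cheapest open site; total = fixed + service.
{Galt, Holm}: Pell→Galt 7·21=147, Farrow→Holm 3·23=69, Calder→Holm 6·23=138, Dover→Galt 4·15=60, York→Holm 3·8=24, Irby→Holm 11·6=66. Service 504; fixed 304; total 808.
{Holm}: Pell→Holm 13·21=273, Farrow→Holm 3·23=69, Calder→Holm 6·23=138, Dover→Holm 7·15=105, York→Holm 3·8=24, Irby→Holm 11·6=66. Service 675; fixed 165; total 840.
{Galt}: Pell→Galt 7·21=147, Farrow→Galt 6·23=138, Calder→Galt 11·23=253, Dover→Galt 4·15=60, York→Galt 7·8=56, Irby→Galt 14·6=84. Service 738; fixed 139; total 877.
{Galt, Holm, Upton}: service 496 + fixed 456 = 952
No other subset beats 808.

Open Galt and Holm; minimum total cost 808.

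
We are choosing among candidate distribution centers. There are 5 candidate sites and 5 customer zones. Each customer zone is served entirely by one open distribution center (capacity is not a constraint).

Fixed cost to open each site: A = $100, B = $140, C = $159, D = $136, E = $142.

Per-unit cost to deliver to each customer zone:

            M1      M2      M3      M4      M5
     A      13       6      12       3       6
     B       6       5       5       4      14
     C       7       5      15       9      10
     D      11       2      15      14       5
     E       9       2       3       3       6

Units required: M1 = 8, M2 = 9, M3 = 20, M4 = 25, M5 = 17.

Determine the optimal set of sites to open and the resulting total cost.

Open E only; minimum total cost 469.

For any fixed open set, each customer zone goes to its cheapest open site; total = fixed + service.
{E}: M1→E 9·8=72, M2→E 2·9=18, M3→E 3·20=60, M4→E 3·25=75, M5→E 6·17=102. Service 327; fixed 142; total 469.
{A, E}: M1→E 9·8=72, M2→E 2·9=18, M3→E 3·20=60, M4→A 3·25=75, M5→A 6·17=102. Service 327; fixed 242; total 569.
{B, E}: service 303 + fixed 282 = 585
{A, B, C, D, E}: M1→B 6·8=48, M2→D 2·9=18, M3→E 3·20=60, M4→A 3·25=75, M5→D 5·17=85. Service 286; fixed 677; total 963.
No other subset beats 469.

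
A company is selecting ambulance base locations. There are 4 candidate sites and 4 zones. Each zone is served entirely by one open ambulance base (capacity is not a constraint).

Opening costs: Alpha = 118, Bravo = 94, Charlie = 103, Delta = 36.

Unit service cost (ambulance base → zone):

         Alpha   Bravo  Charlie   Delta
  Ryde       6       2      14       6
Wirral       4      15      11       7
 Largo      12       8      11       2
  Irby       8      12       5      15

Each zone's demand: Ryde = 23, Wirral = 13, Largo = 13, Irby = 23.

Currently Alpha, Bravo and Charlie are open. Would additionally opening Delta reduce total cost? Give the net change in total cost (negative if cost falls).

Current service cost with {Alpha, Bravo, Charlie}: 317.
Adding Delta: each zone re-picks its cheapest; new service cost 239, saving 78.
Extra fixed cost: 36. Net change = 36 − 78 = -42.
(Totals: 632 → 590.)

Yes — net change −42 (cost falls by 42).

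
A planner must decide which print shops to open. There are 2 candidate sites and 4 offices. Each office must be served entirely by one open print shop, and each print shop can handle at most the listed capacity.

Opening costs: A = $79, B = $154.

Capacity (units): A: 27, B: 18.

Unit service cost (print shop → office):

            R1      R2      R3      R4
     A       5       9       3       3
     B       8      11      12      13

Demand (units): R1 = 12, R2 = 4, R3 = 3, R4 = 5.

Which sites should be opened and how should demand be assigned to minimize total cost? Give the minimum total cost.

Open {A}: R1→A 5·12=60, R2→A 9·4=36, R3→A 3·3=9, R4→A 3·5=15.
Loads: A carries 24/27. Service 120; fixed 79; total 199.
Next best feasible plan costs 353.

Minimum total cost: 199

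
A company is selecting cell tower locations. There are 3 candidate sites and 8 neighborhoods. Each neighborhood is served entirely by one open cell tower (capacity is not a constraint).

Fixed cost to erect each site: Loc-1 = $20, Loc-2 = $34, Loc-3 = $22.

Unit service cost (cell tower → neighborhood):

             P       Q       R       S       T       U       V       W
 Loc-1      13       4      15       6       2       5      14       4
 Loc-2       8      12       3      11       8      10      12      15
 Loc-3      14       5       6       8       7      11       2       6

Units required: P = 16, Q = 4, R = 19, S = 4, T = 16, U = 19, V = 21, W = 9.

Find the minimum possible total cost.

For any fixed open set, each neighborhood goes to its cheapest open site; total = fixed + service.
{Loc-1, Loc-2, Loc-3}: P→Loc-2 8·16=128, Q→Loc-1 4·4=16, R→Loc-2 3·19=57, S→Loc-1 6·4=24, T→Loc-1 2·16=32, U→Loc-1 5·19=95, V→Loc-3 2·21=42, W→Loc-1 4·9=36. Service 430; fixed 76; total 506.
{Loc-1, Loc-3}: service 567 + fixed 42 = 609
{Loc-2, Loc-3}: service 635 + fixed 56 = 691
{Loc-1}: service 990 + fixed 20 = 1010
No other subset beats 506.

Minimum total cost: 506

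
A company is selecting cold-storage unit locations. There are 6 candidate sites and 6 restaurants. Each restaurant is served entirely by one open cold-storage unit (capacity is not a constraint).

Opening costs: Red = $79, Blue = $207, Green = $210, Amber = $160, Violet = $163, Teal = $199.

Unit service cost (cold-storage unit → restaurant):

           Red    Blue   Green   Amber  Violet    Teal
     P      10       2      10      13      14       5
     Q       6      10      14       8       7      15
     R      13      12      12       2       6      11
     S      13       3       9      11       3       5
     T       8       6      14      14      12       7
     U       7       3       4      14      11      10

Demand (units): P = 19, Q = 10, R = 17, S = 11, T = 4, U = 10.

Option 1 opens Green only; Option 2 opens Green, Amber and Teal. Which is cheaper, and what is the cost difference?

Option 1: {Green}: P→Green 10·19=190, Q→Green 14·10=140, R→Green 12·17=204, S→Green 9·11=99, T→Green 14·4=56, U→Green 4·10=40. Service 729; fixed 210; total 939.
Option 2: {Green, Amber, Teal}: P→Teal 5·19=95, Q→Amber 8·10=80, R→Amber 2·17=34, S→Teal 5·11=55, T→Teal 7·4=28, U→Green 4·10=40. Service 332; fixed 569; total 901.
Difference: |939 − 901| = 38.

Option 2 is cheaper by 38.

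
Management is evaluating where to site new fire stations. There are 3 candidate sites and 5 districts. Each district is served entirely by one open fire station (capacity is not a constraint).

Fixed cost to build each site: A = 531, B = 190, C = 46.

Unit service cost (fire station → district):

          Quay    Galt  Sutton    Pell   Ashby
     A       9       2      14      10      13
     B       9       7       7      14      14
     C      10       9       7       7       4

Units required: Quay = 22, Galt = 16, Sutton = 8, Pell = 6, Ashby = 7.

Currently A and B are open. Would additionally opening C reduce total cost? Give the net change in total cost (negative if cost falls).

Current service cost with {A, B}: 437.
Adding C: each district re-picks its cheapest; new service cost 356, saving 81.
Extra fixed cost: 46. Net change = 46 − 81 = -35.
(Totals: 1158 → 1123.)

Yes — net change −35 (cost falls by 35).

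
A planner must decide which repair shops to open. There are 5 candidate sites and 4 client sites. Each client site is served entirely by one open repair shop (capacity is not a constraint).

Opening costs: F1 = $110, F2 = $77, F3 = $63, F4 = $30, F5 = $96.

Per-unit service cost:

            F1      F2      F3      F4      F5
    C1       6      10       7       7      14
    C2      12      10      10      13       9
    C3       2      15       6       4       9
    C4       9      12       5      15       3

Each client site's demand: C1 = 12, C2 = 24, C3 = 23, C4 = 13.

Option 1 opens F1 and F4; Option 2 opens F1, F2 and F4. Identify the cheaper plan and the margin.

Option 1 is cheaper by 29.

Option 1: {F1, F4}: C1→F1 6·12=72, C2→F1 12·24=288, C3→F1 2·23=46, C4→F1 9·13=117. Service 523; fixed 140; total 663.
Option 2: {F1, F2, F4}: C1→F1 6·12=72, C2→F2 10·24=240, C3→F1 2·23=46, C4→F1 9·13=117. Service 475; fixed 217; total 692.
Difference: |663 − 692| = 29.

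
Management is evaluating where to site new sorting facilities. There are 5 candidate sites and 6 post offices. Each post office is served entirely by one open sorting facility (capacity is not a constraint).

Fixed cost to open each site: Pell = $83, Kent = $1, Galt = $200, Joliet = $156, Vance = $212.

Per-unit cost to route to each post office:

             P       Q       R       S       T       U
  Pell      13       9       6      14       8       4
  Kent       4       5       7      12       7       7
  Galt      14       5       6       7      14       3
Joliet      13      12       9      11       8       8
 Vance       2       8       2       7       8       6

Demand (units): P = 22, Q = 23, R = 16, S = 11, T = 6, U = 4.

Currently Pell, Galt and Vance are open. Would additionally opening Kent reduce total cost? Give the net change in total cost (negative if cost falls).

Current service cost with {Pell, Galt, Vance}: 328.
Adding Kent: each post office re-picks its cheapest; new service cost 322, saving 6.
Extra fixed cost: 1. Net change = 1 − 6 = -5.
(Totals: 823 → 818.)

Yes — net change −5 (cost falls by 5).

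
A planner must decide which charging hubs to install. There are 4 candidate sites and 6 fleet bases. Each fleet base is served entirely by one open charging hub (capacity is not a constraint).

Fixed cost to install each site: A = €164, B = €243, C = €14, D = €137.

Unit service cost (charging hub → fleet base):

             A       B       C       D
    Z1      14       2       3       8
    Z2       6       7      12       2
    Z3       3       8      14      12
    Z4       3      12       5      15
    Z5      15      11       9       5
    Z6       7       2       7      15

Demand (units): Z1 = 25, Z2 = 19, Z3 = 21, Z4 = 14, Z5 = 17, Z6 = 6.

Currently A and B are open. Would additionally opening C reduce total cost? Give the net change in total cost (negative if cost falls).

Yes — net change −20 (cost falls by 20).

Current service cost with {A, B}: 468.
Adding C: each fleet base re-picks its cheapest; new service cost 434, saving 34.
Extra fixed cost: 14. Net change = 14 − 34 = -20.
(Totals: 875 → 855.)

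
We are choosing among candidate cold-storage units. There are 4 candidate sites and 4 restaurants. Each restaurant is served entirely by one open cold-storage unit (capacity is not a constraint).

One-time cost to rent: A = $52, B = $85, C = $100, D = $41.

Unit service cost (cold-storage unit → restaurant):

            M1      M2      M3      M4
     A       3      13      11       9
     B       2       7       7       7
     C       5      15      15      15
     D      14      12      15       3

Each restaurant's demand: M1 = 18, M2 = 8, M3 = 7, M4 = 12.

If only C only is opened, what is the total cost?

Each restaurant is assigned to its cheapest site among the open ones.
{C}: M1→C 5·18=90, M2→C 15·8=120, M3→C 15·7=105, M4→C 15·12=180. Service 495; fixed 100; total 595.

Total cost: 595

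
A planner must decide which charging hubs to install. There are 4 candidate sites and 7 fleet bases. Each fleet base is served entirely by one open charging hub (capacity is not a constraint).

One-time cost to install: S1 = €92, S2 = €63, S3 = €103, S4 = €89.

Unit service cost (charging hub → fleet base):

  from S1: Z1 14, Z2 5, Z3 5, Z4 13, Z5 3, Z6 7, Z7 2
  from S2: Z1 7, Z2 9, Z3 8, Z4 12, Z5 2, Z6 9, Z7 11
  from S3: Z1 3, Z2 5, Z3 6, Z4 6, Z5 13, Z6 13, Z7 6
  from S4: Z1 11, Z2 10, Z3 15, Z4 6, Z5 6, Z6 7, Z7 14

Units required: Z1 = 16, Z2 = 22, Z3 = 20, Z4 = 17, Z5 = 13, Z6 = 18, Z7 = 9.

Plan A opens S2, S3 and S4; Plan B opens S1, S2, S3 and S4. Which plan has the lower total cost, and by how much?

Plan A is cheaper by 36.

Plan A: {S2, S3, S4}: Z1→S3 3·16=48, Z2→S3 5·22=110, Z3→S3 6·20=120, Z4→S3 6·17=102, Z5→S2 2·13=26, Z6→S4 7·18=126, Z7→S3 6·9=54. Service 586; fixed 255; total 841.
Plan B: {S1, S2, S3, S4}: Z1→S3 3·16=48, Z2→S1 5·22=110, Z3→S1 5·20=100, Z4→S3 6·17=102, Z5→S2 2·13=26, Z6→S1 7·18=126, Z7→S1 2·9=18. Service 530; fixed 347; total 877.
Difference: |841 − 877| = 36.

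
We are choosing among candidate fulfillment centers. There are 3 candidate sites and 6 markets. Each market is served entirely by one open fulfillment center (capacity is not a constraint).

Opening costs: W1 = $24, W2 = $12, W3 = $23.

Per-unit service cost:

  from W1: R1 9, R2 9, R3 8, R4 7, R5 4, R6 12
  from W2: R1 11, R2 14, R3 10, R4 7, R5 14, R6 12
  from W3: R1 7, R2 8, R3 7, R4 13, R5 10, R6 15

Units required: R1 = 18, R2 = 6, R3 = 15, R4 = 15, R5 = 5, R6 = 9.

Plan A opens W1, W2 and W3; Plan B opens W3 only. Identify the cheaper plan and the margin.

Plan A is cheaper by 111.

Plan A: {W1, W2, W3}: R1→W3 7·18=126, R2→W3 8·6=48, R3→W3 7·15=105, R4→W1 7·15=105, R5→W1 4·5=20, R6→W1 12·9=108. Service 512; fixed 59; total 571.
Plan B: {W3}: R1→W3 7·18=126, R2→W3 8·6=48, R3→W3 7·15=105, R4→W3 13·15=195, R5→W3 10·5=50, R6→W3 15·9=135. Service 659; fixed 23; total 682.
Difference: |571 − 682| = 111.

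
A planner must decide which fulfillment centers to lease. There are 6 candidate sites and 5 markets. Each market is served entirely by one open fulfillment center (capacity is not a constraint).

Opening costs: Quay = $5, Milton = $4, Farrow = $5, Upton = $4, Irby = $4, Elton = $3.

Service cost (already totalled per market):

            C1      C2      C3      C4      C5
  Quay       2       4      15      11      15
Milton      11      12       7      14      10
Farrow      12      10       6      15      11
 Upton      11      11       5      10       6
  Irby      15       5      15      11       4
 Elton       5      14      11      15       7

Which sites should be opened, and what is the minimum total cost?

Open Quay and Upton; minimum total cost 36.

For any fixed open set, each market goes to its cheapest open site; total = fixed + service.
{Quay, Upton}: C1→Quay 2, C2→Quay 4, C3→Upton 5, C4→Upton 10, C5→Upton 6. Service 27; fixed 9; total 36.
{Quay, Upton, Irby}: service 25 + fixed 13 = 38
{Quay, Upton, Elton}: service 27 + fixed 12 = 39
{Quay, Milton, Farrow, Upton, Irby, Elton}: service 25 + fixed 25 = 50
No other subset beats 36.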